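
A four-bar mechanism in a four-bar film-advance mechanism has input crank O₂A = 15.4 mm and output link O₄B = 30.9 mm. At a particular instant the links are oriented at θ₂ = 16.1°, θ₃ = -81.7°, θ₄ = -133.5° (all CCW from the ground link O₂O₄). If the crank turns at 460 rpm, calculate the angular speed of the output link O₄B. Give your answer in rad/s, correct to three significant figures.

ω₂ = 48.17 rad/s (from 460 rpm).
Differentiating the loop-closure r₂e^{iθ₂}+r₃e^{iθ₃}=r₁+r₄e^{iθ₄} gives r₂ω₂e^{iθ₂}+r₃ω₃e^{iθ₃}=r₄ω₄e^{iθ₄}.
Eliminating the other unknown: ω₄ = r₂ω₂ sin(θ₂−θ₃) / [r₄ sin(θ₄−θ₃)].
Numerator sine = +0.99075; denominator sine = -0.78586.
Result = 0.0154·48.17·(+0.99075) / (0.0309·(-0.78586)) = -30.267 rad/s; magnitude 30.267 rad/s.

30.3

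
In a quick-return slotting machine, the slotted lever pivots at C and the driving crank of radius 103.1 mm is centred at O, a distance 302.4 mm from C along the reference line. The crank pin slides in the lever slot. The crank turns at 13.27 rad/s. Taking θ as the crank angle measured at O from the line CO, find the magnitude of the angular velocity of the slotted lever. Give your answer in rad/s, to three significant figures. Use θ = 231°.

ω = 13.27 rad/s
Crank pin A relative to C: A = (d + r cosθ, r sinθ); lever angle φ = atan2(r sinθ, d + r cosθ).
Differentiating tanφ: φ̇ = rω(d cosθ + r)/(d² + r² + 2dr cosθ).
d² + r² + 2dr cosθ = |CA|² = 0.0628342 m²;  d cosθ + r = -0.087206 m.
|ω_lever| = |0.1031·13.27·-0.087206| / 0.0628342 = 1.8988 rad/s.

1.90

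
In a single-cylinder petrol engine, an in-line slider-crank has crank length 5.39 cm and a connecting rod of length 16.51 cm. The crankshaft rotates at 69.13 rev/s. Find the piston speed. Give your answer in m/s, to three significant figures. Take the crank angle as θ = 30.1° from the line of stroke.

15.1

ω = 2π·69.1 = 434.4 rad/s
For an in-line slider-crank, x = r cosθ + √(L² − r² sin²θ), so v = −rω sinθ·[1 + r cosθ/√(L² − r² sin²θ)].
With r = 0.0539 m, L = 0.1651 m, θ = 30.1°: √(L² − r² sin²θ) = 0.16287 m.
v = −0.0539·434.4·0.50151·[1 + 0.0539·0.86515/0.16287] = -15.103 m/s.
|v| = 15.103 m/s.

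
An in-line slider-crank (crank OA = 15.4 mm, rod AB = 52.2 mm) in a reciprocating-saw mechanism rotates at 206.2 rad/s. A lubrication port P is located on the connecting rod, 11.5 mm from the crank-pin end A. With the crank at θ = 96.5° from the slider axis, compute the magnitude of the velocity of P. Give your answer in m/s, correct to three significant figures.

ω = 206.2 rad/s.  Crank-pin speed |V_A| = rω = 3.1755 m/s, perpendicular to OA.
Rod angle: sinφ = −(r/L) sinθ ⇒ φ = -17.045°; ω_rod = −rω cosθ/√(L²−r²sin²θ) = +7.2029 rad/s.
V_P = V_A + ω_rod × AP, with AP = 0.0115 m along the rod.
Components: V_Px = −rω sinθ − a·ω_rod·sinφ = -3.1308 m/s;  V_Py = rω cosθ + a·ω_rod·cosφ = -0.28028 m/s.
|V_P| = √(V_Px² + V_Py²) = 3.1433 m/s.

3.14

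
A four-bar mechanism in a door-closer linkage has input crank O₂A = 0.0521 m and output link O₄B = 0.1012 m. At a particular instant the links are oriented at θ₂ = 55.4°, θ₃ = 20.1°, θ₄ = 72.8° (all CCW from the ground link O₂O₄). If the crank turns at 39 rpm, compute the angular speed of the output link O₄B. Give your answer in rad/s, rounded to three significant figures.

ω₂ = 4.084 rad/s (from 39 rpm).
Differentiating the loop-closure r₂e^{iθ₂}+r₃e^{iθ₃}=r₁+r₄e^{iθ₄} gives r₂ω₂e^{iθ₂}+r₃ω₃e^{iθ₃}=r₄ω₄e^{iθ₄}.
Eliminating the other unknown: ω₄ = r₂ω₂ sin(θ₂−θ₃) / [r₄ sin(θ₄−θ₃)].
Numerator sine = +0.57786; denominator sine = +0.79547.
Result = 0.0521·4.084·(+0.57786) / (0.1012·(+0.79547)) = +1.5274 rad/s; magnitude 1.5274 rad/s.

1.53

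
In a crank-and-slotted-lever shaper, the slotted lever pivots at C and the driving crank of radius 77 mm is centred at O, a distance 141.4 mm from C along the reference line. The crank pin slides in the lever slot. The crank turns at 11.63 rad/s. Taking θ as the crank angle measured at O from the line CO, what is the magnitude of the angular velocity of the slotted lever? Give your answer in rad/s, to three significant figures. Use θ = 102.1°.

1.99

ω = 11.63 rad/s
Crank pin A relative to C: A = (d + r cosθ, r sinθ); lever angle φ = atan2(r sinθ, d + r cosθ).
Differentiating tanφ: φ̇ = rω(d cosθ + r)/(d² + r² + 2dr cosθ).
d² + r² + 2dr cosθ = |CA|² = 0.0213584 m²;  d cosθ + r = +0.04736 m.
|ω_lever| = |0.077·11.63·+0.04736| / 0.0213584 = 1.9857 rad/s.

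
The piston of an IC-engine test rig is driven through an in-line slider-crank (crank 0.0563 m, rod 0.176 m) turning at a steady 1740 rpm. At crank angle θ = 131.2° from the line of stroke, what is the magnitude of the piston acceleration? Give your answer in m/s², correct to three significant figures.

ω = 2π·1740/60 = 182.2 rad/s
x(θ) = r cosθ + √(L² − r² sin²θ); with ω constant, a = ω²·d²x/dθ².
d²x/dθ² = −r cosθ − r²(cos2θ)/√u − r⁴ sin²2θ/(4u^{3/2}),  u = L² − r² sin²θ = 0.0291815 m².
Substituting r = 0.0563 m, L = 0.176 m, θ = 131.2°: d²x/dθ² = +0.039043 m.
a = ω²·d²x/dθ² = (182.2)²·(+0.039043) = +1296.3 m/s²;  |a| = 1296.3 m/s².

1300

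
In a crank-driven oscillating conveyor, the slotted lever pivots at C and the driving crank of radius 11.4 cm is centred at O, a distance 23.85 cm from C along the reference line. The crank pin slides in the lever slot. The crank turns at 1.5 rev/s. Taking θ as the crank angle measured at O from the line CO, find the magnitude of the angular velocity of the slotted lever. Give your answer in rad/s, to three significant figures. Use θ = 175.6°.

8.49

ω = 9.425 rad/s (from 1.5 rev/s).
Crank pin A relative to C: A = (d + r cosθ, r sinθ); lever angle φ = atan2(r sinθ, d + r cosθ).
Differentiating tanφ: φ̇ = rω(d cosθ + r)/(d² + r² + 2dr cosθ).
d² + r² + 2dr cosθ = |CA|² = 0.0156605 m²;  d cosθ + r = -0.1238 m.
|ω_lever| = |0.114·9.425·-0.1238| / 0.0156605 = 8.4934 rad/s.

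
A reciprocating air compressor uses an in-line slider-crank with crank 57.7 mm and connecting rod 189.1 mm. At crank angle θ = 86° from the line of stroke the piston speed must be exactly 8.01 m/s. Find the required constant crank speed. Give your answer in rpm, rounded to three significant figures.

For an in-line slider-crank, |v_piston| = rω|sinθ|·[1 + r cosθ/√(L² − r² sin²θ)].
With r = 0.0577 m, L = 0.1891 m, θ = 86°: the bracketed kinematic factor |dx/dθ| = 0.058846 m.
ω = v/|dx/dθ| = 8.01/0.058846 = 136.12 rad/s.
N = 60ω/(2π) = 1299.8 rpm.

1300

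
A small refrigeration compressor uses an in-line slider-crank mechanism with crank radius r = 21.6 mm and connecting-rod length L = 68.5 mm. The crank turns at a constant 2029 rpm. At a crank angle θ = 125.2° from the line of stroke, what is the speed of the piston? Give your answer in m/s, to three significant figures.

3.04

ω = 2π·2029/60 = 212.5 rad/s
For an in-line slider-crank, x = r cosθ + √(L² − r² sin²θ), so v = −rω sinθ·[1 + r cosθ/√(L² − r² sin²θ)].
With r = 0.0216 m, L = 0.0685 m, θ = 125.2°: √(L² − r² sin²θ) = 0.066187 m.
v = −0.0216·212.5·0.81714·[1 + 0.0216·-0.57643/0.066187] = -3.0448 m/s.
|v| = 3.0448 m/s.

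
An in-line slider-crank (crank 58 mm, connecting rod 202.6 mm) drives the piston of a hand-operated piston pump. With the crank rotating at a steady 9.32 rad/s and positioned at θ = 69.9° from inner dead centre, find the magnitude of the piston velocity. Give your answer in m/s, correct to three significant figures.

0.559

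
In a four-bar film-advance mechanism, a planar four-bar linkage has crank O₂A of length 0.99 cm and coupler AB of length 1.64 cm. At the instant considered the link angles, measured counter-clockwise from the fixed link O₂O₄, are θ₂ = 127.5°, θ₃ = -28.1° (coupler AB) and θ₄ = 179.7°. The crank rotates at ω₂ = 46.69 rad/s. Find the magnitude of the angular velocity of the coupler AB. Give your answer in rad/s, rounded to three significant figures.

ω₂ = 46.69 rad/s
Differentiating the loop-closure r₂e^{iθ₂}+r₃e^{iθ₃}=r₁+r₄e^{iθ₄} gives r₂ω₂e^{iθ₂}+r₃ω₃e^{iθ₃}=r₄ω₄e^{iθ₄}.
Eliminating the other unknown: ω₃ = r₂ω₂ sin(θ₄−θ₂) / [r₃ sin(θ₃−θ₄)].
Numerator sine = +0.79016; denominator sine = +0.46639.
Result = 0.0099·46.69·(+0.79016) / (0.0164·(+0.46639)) = +47.751 rad/s; magnitude 47.751 rad/s.

47.8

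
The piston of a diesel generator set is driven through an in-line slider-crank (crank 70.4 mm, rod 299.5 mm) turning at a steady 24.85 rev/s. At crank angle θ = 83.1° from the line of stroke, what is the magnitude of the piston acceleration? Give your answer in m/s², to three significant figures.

ω = 2π·24.9 = 156.1 rad/s
x(θ) = r cosθ + √(L² − r² sin²θ); with ω constant, a = ω²·d²x/dθ².
d²x/dθ² = −r cosθ − r²(cos2θ)/√u − r⁴ sin²2θ/(4u^{3/2}),  u = L² − r² sin²θ = 0.0848156 m².
Substituting r = 0.0704 m, L = 0.2995 m, θ = 83.1°: d²x/dθ² = +0.0080549 m.
a = ω²·d²x/dθ² = (156.1)²·(+0.0080549) = +196.37 m/s²;  |a| = 196.37 m/s².

196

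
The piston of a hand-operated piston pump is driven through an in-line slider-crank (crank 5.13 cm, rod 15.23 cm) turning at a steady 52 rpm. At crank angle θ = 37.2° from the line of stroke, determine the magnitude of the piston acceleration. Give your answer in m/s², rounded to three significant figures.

1.37

ω = 2π·52/60 = 5.445 rad/s
x(θ) = r cosθ + √(L² − r² sin²θ); with ω constant, a = ω²·d²x/dθ².
d²x/dθ² = −r cosθ − r²(cos2θ)/√u − r⁴ sin²2θ/(4u^{3/2}),  u = L² − r² sin²θ = 0.0222333 m².
Substituting r = 0.0513 m, L = 0.1523 m, θ = 37.2°: d²x/dθ² = -0.046093 m.
a = ω²·d²x/dθ² = (5.445)²·(-0.046093) = -1.3668 m/s²;  |a| = 1.3668 m/s².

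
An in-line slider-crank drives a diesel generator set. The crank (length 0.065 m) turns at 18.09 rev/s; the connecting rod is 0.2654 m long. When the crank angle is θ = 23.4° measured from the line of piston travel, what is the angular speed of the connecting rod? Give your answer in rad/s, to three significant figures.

ω = 113.7 rad/s (converted from 18.09 rev/s).
The rod makes angle φ with the slider axis where L sinφ = r sinθ; differentiating, L cosφ·φ̇ = r ω cosθ.
L cosφ = √(L² − r² sin²θ) = 0.26414 m.
|ω_rod| = r ω |cosθ| / √(L² − r² sin²θ) = 0.065·113.7·0.91775/0.26414 = 25.67 rad/s.

25.7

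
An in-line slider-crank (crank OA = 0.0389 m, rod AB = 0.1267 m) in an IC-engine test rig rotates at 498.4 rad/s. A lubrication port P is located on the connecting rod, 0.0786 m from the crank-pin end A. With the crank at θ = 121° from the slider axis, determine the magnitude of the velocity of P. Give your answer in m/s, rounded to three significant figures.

15.4

ω = 498.4 rad/s.  Crank-pin speed |V_A| = rω = 19.388 m/s, perpendicular to OA.
Rod angle: sinφ = −(r/L) sinθ ⇒ φ = -15.258°; ω_rod = −rω cosθ/√(L²−r²sin²θ) = +81.691 rad/s.
V_P = V_A + ω_rod × AP, with AP = 0.0786 m along the rod.
Components: V_Px = −rω sinθ − a·ω_rod·sinφ = -14.929 m/s;  V_Py = rω cosθ + a·ω_rod·cosφ = -3.7908 m/s.
|V_P| = √(V_Px² + V_Py²) = 15.403 m/s.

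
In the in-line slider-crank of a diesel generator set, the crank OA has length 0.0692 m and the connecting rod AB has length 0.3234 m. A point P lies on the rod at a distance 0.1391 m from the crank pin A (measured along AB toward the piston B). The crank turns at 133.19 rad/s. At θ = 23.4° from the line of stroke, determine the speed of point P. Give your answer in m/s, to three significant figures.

ω = 133.2 rad/s.  Crank-pin speed |V_A| = rω = 9.2167 m/s, perpendicular to OA.
Rod angle: sinφ = −(r/L) sinθ ⇒ φ = -4.875°; ω_rod = −rω cosθ/√(L²−r²sin²θ) = -26.251 rad/s.
V_P = V_A + ω_rod × AP, with AP = 0.1391 m along the rod.
Components: V_Px = −rω sinθ − a·ω_rod·sinφ = -3.9707 m/s;  V_Py = rω cosθ + a·ω_rod·cosφ = +4.8205 m/s.
|V_P| = √(V_Px² + V_Py²) = 6.2453 m/s.

6.25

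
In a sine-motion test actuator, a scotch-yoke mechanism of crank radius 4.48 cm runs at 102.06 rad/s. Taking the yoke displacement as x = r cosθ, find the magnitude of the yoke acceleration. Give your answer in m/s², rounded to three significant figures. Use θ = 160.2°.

439

ω = 102.1 rad/s
x = r cosθ ⇒ ẍ = −rω² cosθ (ω constant).
|a| = rω²|cosθ| = 0.0448·(102.1)²·|cos 160.2°| = 439.06 m/s².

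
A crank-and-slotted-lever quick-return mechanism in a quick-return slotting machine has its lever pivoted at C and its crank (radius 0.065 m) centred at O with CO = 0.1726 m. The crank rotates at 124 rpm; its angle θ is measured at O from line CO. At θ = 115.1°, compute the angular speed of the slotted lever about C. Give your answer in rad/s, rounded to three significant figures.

ω = 12.99 rad/s (from 124 rpm).
Crank pin A relative to C: A = (d + r cosθ, r sinθ); lever angle φ = atan2(r sinθ, d + r cosθ).
Differentiating tanφ: φ̇ = rω(d cosθ + r)/(d² + r² + 2dr cosθ).
d² + r² + 2dr cosθ = |CA|² = 0.0244976 m²;  d cosθ + r = -0.0082168 m.
|ω_lever| = |0.065·12.99·-0.0082168| / 0.0244976 = 0.2831 rad/s.

0.283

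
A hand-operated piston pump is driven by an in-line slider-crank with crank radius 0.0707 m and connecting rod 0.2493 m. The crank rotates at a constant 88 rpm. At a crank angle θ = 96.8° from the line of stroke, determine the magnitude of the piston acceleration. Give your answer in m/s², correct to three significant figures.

ω = 2π·88/60 = 9.215 rad/s
x(θ) = r cosθ + √(L² − r² sin²θ); with ω constant, a = ω²·d²x/dθ².
d²x/dθ² = −r cosθ − r²(cos2θ)/√u − r⁴ sin²2θ/(4u^{3/2}),  u = L² − r² sin²θ = 0.0572221 m².
Substituting r = 0.0707 m, L = 0.2493 m, θ = 96.8°: d²x/dθ² = +0.028656 m.
a = ω²·d²x/dθ² = (9.215)²·(+0.028656) = +2.4335 m/s²;  |a| = 2.4335 m/s².

2.43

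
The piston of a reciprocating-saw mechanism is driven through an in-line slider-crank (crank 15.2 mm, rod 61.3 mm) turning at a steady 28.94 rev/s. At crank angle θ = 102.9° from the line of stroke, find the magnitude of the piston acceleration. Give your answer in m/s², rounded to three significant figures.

ω = 2π·28.9 = 181.8 rad/s
x(θ) = r cosθ + √(L² − r² sin²θ); with ω constant, a = ω²·d²x/dθ².
d²x/dθ² = −r cosθ − r²(cos2θ)/√u − r⁴ sin²2θ/(4u^{3/2}),  u = L² − r² sin²θ = 0.00353817 m².
Substituting r = 0.0152 m, L = 0.0613 m, θ = 102.9°: d²x/dθ² = +0.0068784 m.
a = ω²·d²x/dθ² = (181.8)²·(+0.0068784) = +227.43 m/s²;  |a| = 227.43 m/s².

227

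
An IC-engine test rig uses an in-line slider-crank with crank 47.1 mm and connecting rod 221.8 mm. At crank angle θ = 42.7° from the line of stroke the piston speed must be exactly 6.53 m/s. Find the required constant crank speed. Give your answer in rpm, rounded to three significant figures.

For an in-line slider-crank, |v_piston| = rω|sinθ|·[1 + r cosθ/√(L² − r² sin²θ)].
With r = 0.0471 m, L = 0.2218 m, θ = 42.7°: the bracketed kinematic factor |dx/dθ| = 0.036979 m.
ω = v/|dx/dθ| = 6.53/0.036979 = 176.59 rad/s.
N = 60ω/(2π) = 1686.3 rpm.

1690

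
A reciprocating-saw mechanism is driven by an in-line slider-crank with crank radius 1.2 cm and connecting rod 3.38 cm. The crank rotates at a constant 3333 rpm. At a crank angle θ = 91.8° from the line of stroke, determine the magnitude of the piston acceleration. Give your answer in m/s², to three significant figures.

600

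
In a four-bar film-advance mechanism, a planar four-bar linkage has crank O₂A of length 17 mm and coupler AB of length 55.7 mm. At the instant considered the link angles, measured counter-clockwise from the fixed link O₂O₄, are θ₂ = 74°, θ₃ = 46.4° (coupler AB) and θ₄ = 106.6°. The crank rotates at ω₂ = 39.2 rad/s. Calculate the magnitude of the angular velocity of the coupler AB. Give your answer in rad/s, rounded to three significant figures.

7.43

ω₂ = 39.2 rad/s
Differentiating the loop-closure r₂e^{iθ₂}+r₃e^{iθ₃}=r₁+r₄e^{iθ₄} gives r₂ω₂e^{iθ₂}+r₃ω₃e^{iθ₃}=r₄ω₄e^{iθ₄}.
Eliminating the other unknown: ω₃ = r₂ω₂ sin(θ₄−θ₂) / [r₃ sin(θ₃−θ₄)].
Numerator sine = +0.53877; denominator sine = -0.86777.
Result = 0.017·39.2·(+0.53877) / (0.0557·(-0.86777)) = -7.4282 rad/s; magnitude 7.4282 rad/s.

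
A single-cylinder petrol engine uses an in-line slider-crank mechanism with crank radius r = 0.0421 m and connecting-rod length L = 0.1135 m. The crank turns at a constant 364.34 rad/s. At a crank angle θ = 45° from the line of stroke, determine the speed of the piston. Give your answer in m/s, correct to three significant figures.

ω = 364.3 rad/s
For an in-line slider-crank, x = r cosθ + √(L² − r² sin²θ), so v = −rω sinθ·[1 + r cosθ/√(L² − r² sin²θ)].
With r = 0.0421 m, L = 0.1135 m, θ = 45°: √(L² − r² sin²θ) = 0.10953 m.
v = −0.0421·364.3·0.70711·[1 + 0.0421·0.70711/0.10953] = -13.794 m/s.
|v| = 13.794 m/s.

13.8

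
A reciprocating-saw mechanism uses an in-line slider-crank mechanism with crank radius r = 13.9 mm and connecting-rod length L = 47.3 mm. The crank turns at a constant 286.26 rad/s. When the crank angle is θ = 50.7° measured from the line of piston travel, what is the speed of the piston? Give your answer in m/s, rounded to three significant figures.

3.67

ω = 286.3 rad/s
For an in-line slider-crank, x = r cosθ + √(L² − r² sin²θ), so v = −rω sinθ·[1 + r cosθ/√(L² − r² sin²θ)].
With r = 0.0139 m, L = 0.0473 m, θ = 50.7°: √(L² − r² sin²θ) = 0.046061 m.
v = −0.0139·286.3·0.77384·[1 + 0.0139·0.63338/0.046061] = -3.6677 m/s.
|v| = 3.6677 m/s.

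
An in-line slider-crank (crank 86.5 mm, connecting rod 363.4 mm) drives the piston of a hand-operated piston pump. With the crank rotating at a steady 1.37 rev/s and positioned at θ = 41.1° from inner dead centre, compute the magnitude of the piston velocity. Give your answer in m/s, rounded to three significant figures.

ω = 2π·1.37 = 8.608 rad/s
For an in-line slider-crank, x = r cosθ + √(L² − r² sin²θ), so v = −rω sinθ·[1 + r cosθ/√(L² − r² sin²θ)].
With r = 0.0865 m, L = 0.3634 m, θ = 41.1°: √(L² − r² sin²θ) = 0.35892 m.
v = −0.0865·8.608·0.65738·[1 + 0.0865·0.75356/0.35892] = -0.57837 m/s.
|v| = 0.57837 m/s.

0.578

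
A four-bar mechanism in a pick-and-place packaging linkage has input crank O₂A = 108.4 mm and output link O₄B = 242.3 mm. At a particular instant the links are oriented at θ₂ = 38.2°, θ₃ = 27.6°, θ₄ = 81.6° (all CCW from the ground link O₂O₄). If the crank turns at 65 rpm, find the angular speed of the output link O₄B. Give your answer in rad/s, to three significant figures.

ω₂ = 6.807 rad/s (from 65 rpm).
Differentiating the loop-closure r₂e^{iθ₂}+r₃e^{iθ₃}=r₁+r₄e^{iθ₄} gives r₂ω₂e^{iθ₂}+r₃ω₃e^{iθ₃}=r₄ω₄e^{iθ₄}.
Eliminating the other unknown: ω₄ = r₂ω₂ sin(θ₂−θ₃) / [r₄ sin(θ₄−θ₃)].
Numerator sine = +0.18395; denominator sine = +0.80902.
Result = 0.1084·6.807·(+0.18395) / (0.2423·(+0.80902)) = +0.69241 rad/s; magnitude 0.69241 rad/s.

0.692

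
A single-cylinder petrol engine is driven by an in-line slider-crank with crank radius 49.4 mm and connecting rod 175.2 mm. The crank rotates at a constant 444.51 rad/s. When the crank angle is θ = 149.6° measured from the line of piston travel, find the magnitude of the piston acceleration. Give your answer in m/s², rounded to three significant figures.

7020

ω = 444.5 rad/s
x(θ) = r cosθ + √(L² − r² sin²θ); with ω constant, a = ω²·d²x/dθ².
d²x/dθ² = −r cosθ − r²(cos2θ)/√u − r⁴ sin²2θ/(4u^{3/2}),  u = L² − r² sin²θ = 0.0300701 m².
Substituting r = 0.0494 m, L = 0.1752 m, θ = 149.6°: d²x/dθ² = +0.035525 m.
a = ω²·d²x/dθ² = (444.5)²·(+0.035525) = +7019.3 m/s²;  |a| = 7019.3 m/s².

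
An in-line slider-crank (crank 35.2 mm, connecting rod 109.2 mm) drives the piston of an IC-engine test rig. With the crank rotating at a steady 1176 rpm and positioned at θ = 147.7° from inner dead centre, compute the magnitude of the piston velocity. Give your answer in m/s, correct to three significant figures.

ω = 2π·1176/60 = 123.2 rad/s
For an in-line slider-crank, x = r cosθ + √(L² − r² sin²θ), so v = −rω sinθ·[1 + r cosθ/√(L² − r² sin²θ)].
With r = 0.0352 m, L = 0.1092 m, θ = 147.7°: √(L² − r² sin²θ) = 0.10757 m.
v = −0.0352·123.2·0.53435·[1 + 0.0352·-0.84526/0.10757] = -1.6757 m/s.
|v| = 1.6757 m/s.

1.68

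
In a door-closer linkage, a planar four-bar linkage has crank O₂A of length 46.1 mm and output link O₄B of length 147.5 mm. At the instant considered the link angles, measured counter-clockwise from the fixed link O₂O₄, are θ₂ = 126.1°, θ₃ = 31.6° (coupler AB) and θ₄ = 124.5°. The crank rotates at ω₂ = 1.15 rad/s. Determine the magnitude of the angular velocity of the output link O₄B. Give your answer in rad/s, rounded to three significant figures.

0.359

ω₂ = 1.15 rad/s
Differentiating the loop-closure r₂e^{iθ₂}+r₃e^{iθ₃}=r₁+r₄e^{iθ₄} gives r₂ω₂e^{iθ₂}+r₃ω₃e^{iθ₃}=r₄ω₄e^{iθ₄}.
Eliminating the other unknown: ω₄ = r₂ω₂ sin(θ₂−θ₃) / [r₄ sin(θ₄−θ₃)].
Numerator sine = +0.99692; denominator sine = +0.99872.
Result = 0.0461·1.15·(+0.99692) / (0.1475·(+0.99872)) = +0.35878 rad/s; magnitude 0.35878 rad/s.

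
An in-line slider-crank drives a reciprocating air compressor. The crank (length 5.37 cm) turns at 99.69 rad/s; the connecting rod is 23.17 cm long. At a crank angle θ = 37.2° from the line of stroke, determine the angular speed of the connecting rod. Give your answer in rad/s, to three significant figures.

18.6

ω = 99.69 rad/s
The rod makes angle φ with the slider axis where L sinφ = r sinθ; differentiating, L cosφ·φ̇ = r ω cosθ.
L cosφ = √(L² − r² sin²θ) = 0.22941 m.
|ω_rod| = r ω |cosθ| / √(L² − r² sin²θ) = 0.0537·99.69·0.79653/0.22941 = 18.587 rad/s.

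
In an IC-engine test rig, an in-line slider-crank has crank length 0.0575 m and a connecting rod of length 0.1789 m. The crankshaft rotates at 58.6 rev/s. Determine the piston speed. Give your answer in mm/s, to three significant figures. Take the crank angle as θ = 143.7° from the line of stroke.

ω = 2π·58.6 = 368.2 rad/s
For an in-line slider-crank, x = r cosθ + √(L² − r² sin²θ), so v = −rω sinθ·[1 + r cosθ/√(L² − r² sin²θ)].
With r = 0.0575 m, L = 0.1789 m, θ = 143.7°: √(L² − r² sin²θ) = 0.17563 m.
v = −0.0575·368.2·0.59201·[1 + 0.0575·-0.80593/0.17563] = -9.2266 m/s.
|v| = 9.2266 m/s = 9226.6 mm/s.

9230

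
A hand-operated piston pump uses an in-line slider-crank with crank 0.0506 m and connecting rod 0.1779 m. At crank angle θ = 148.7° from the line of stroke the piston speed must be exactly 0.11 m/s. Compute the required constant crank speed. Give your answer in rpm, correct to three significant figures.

For an in-line slider-crank, |v_piston| = rω|sinθ|·[1 + r cosθ/√(L² − r² sin²θ)].
With r = 0.0506 m, L = 0.1779 m, θ = 148.7°: the bracketed kinematic factor |dx/dθ| = 0.019828 m.
ω = v/|dx/dθ| = 0.11/0.019828 = 5.5477 rad/s.
N = 60ω/(2π) = 52.977 rpm.

53.0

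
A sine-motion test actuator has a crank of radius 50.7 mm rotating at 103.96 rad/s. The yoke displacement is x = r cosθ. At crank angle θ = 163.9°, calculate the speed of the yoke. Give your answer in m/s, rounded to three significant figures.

ω = 104 rad/s
x = r cosθ ⇒ ẋ = −rω sinθ.
|v| = rω|sinθ| = 0.0507·104·|sin 163.9°| = 1.4617 m/s.

1.46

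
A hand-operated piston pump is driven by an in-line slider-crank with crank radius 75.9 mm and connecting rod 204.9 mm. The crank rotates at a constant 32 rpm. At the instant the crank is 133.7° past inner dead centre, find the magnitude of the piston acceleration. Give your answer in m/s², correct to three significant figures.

0.592

ω = 2π·32/60 = 3.351 rad/s
x(θ) = r cosθ + √(L² − r² sin²θ); with ω constant, a = ω²·d²x/dθ².
d²x/dθ² = −r cosθ − r²(cos2θ)/√u − r⁴ sin²2θ/(4u^{3/2}),  u = L² − r² sin²θ = 0.0389729 m².
Substituting r = 0.0759 m, L = 0.2049 m, θ = 133.7°: d²x/dθ² = +0.052686 m.
a = ω²·d²x/dθ² = (3.351)²·(+0.052686) = +0.59163 m/s²;  |a| = 0.59163 m/s².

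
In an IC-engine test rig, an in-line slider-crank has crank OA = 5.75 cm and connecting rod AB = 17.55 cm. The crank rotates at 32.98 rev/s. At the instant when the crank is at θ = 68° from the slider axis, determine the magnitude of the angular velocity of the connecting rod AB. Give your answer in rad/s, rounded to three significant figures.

26.7

ω = 207.2 rad/s (converted from 32.98 rev/s).
The rod makes angle φ with the slider axis where L sinφ = r sinθ; differentiating, L cosφ·φ̇ = r ω cosθ.
L cosφ = √(L² − r² sin²θ) = 0.16721 m.
|ω_rod| = r ω |cosθ| / √(L² − r² sin²θ) = 0.0575·207.2·0.37461/0.16721 = 26.694 rad/s.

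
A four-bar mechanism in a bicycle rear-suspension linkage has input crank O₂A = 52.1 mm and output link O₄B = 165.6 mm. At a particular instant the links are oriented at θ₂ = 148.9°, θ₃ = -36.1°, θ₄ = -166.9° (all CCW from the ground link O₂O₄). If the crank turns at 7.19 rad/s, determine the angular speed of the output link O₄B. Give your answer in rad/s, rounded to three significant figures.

ω₂ = 7.19 rad/s
Differentiating the loop-closure r₂e^{iθ₂}+r₃e^{iθ₃}=r₁+r₄e^{iθ₄} gives r₂ω₂e^{iθ₂}+r₃ω₃e^{iθ₃}=r₄ω₄e^{iθ₄}.
Eliminating the other unknown: ω₄ = r₂ω₂ sin(θ₂−θ₃) / [r₄ sin(θ₄−θ₃)].
Numerator sine = -0.08716; denominator sine = -0.75700.
Result = 0.0521·7.19·(-0.08716) / (0.1656·(-0.75700)) = +0.26044 rad/s; magnitude 0.26044 rad/s.

0.260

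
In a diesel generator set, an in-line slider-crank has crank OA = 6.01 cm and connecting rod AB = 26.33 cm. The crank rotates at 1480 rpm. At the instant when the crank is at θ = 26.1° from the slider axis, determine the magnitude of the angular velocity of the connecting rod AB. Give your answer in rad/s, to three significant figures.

ω = 155 rad/s (converted from 1480 rpm).
The rod makes angle φ with the slider axis where L sinφ = r sinθ; differentiating, L cosφ·φ̇ = r ω cosθ.
L cosφ = √(L² − r² sin²θ) = 0.26197 m.
|ω_rod| = r ω |cosθ| / √(L² − r² sin²θ) = 0.0601·155·0.89803/0.26197 = 31.93 rad/s.

31.9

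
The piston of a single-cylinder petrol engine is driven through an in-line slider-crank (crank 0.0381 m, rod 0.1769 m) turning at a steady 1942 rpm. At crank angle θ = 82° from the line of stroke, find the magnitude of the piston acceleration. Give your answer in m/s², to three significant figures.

114

ω = 2π·1942/60 = 203.4 rad/s
x(θ) = r cosθ + √(L² − r² sin²θ); with ω constant, a = ω²·d²x/dθ².
d²x/dθ² = −r cosθ − r²(cos2θ)/√u − r⁴ sin²2θ/(4u^{3/2}),  u = L² − r² sin²θ = 0.0298701 m².
Substituting r = 0.0381 m, L = 0.1769 m, θ = 82°: d²x/dθ² = +0.0027635 m.
a = ω²·d²x/dθ² = (203.4)²·(+0.0027635) = +114.29 m/s²;  |a| = 114.29 m/s².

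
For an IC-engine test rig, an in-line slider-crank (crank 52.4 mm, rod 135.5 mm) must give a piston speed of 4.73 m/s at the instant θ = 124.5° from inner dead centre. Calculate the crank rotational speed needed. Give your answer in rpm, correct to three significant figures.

1360

For an in-line slider-crank, |v_piston| = rω|sinθ|·[1 + r cosθ/√(L² − r² sin²θ)].
With r = 0.0524 m, L = 0.1355 m, θ = 124.5°: the bracketed kinematic factor |dx/dθ| = 0.033205 m.
ω = v/|dx/dθ| = 4.73/0.033205 = 142.45 rad/s.
N = 60ω/(2π) = 1360.3 rpm.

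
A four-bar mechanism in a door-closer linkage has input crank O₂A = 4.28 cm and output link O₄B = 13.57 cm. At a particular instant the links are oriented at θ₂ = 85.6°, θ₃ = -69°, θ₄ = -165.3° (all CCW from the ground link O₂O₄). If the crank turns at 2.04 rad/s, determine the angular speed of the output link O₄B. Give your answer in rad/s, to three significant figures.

ω₂ = 2.04 rad/s
Differentiating the loop-closure r₂e^{iθ₂}+r₃e^{iθ₃}=r₁+r₄e^{iθ₄} gives r₂ω₂e^{iθ₂}+r₃ω₃e^{iθ₃}=r₄ω₄e^{iθ₄}.
Eliminating the other unknown: ω₄ = r₂ω₂ sin(θ₂−θ₃) / [r₄ sin(θ₄−θ₃)].
Numerator sine = +0.42894; denominator sine = -0.99396.
Result = 0.0428·2.04·(+0.42894) / (0.1357·(-0.99396)) = -0.27766 rad/s; magnitude 0.27766 rad/s.

0.278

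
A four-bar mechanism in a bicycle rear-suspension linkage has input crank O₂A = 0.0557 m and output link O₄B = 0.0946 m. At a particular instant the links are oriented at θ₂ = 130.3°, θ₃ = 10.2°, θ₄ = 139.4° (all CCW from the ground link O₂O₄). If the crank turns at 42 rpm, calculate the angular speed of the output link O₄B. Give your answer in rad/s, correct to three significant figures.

2.89

ω₂ = 4.398 rad/s (from 42 rpm).
Differentiating the loop-closure r₂e^{iθ₂}+r₃e^{iθ₃}=r₁+r₄e^{iθ₄} gives r₂ω₂e^{iθ₂}+r₃ω₃e^{iθ₃}=r₄ω₄e^{iθ₄}.
Eliminating the other unknown: ω₄ = r₂ω₂ sin(θ₂−θ₃) / [r₄ sin(θ₄−θ₃)].
Numerator sine = +0.86515; denominator sine = +0.77494.
Result = 0.0557·4.398·(+0.86515) / (0.0946·(+0.77494)) = +2.8911 rad/s; magnitude 2.8911 rad/s.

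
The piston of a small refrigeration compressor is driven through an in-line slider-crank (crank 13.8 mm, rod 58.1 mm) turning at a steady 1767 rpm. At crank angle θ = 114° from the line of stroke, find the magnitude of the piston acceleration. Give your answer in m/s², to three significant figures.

268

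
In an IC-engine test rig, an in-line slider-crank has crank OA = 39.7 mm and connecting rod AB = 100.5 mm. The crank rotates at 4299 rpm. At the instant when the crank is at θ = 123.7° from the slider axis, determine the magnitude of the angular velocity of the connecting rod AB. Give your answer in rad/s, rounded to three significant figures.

104

ω = 450.2 rad/s (converted from 4299 rpm).
The rod makes angle φ with the slider axis where L sinφ = r sinθ; differentiating, L cosφ·φ̇ = r ω cosθ.
L cosφ = √(L² − r² sin²θ) = 0.094918 m.
|ω_rod| = r ω |cosθ| / √(L² − r² sin²θ) = 0.0397·450.2·0.55484/0.094918 = 104.47 rad/s.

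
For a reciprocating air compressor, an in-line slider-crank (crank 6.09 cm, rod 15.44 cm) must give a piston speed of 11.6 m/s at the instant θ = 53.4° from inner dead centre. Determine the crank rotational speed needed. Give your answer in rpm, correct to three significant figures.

For an in-line slider-crank, |v_piston| = rω|sinθ|·[1 + r cosθ/√(L² − r² sin²θ)].
With r = 0.0609 m, L = 0.1544 m, θ = 53.4°: the bracketed kinematic factor |dx/dθ| = 0.061013 m.
ω = v/|dx/dθ| = 11.6/0.061013 = 190.12 rad/s.
N = 60ω/(2π) = 1815.5 rpm.

1820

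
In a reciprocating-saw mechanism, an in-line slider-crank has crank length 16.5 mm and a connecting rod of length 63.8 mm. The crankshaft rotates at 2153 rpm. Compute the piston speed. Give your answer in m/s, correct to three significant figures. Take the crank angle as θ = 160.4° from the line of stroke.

ω = 2π·2153/60 = 225.5 rad/s
For an in-line slider-crank, x = r cosθ + √(L² − r² sin²θ), so v = −rω sinθ·[1 + r cosθ/√(L² − r² sin²θ)].
With r = 0.0165 m, L = 0.0638 m, θ = 160.4°: √(L² − r² sin²θ) = 0.063559 m.
v = −0.0165·225.5·0.33545·[1 + 0.0165·-0.94206/0.063559] = -0.94273 m/s.
|v| = 0.94273 m/s.

0.943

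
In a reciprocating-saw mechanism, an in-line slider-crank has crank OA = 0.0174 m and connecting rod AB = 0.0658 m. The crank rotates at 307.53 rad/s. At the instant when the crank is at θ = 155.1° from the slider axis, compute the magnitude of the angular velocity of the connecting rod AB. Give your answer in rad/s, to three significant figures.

74.2

ω = 307.5 rad/s
The rod makes angle φ with the slider axis where L sinφ = r sinθ; differentiating, L cosφ·φ̇ = r ω cosθ.
L cosφ = √(L² − r² sin²θ) = 0.065391 m.
|ω_rod| = r ω |cosθ| / √(L² − r² sin²θ) = 0.0174·307.5·0.90704/0.065391 = 74.225 rad/s.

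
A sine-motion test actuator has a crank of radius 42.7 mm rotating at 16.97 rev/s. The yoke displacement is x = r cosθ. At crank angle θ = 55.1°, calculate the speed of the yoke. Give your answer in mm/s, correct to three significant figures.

ω = 106.6 rad/s (from 16.97 rev/s).
x = r cosθ ⇒ ẋ = −rω sinθ.
|v| = rω|sinθ| = 0.0427·106.6·|sin 55.1°| = 3.7341 m/s = 3734.1 mm/s.

3730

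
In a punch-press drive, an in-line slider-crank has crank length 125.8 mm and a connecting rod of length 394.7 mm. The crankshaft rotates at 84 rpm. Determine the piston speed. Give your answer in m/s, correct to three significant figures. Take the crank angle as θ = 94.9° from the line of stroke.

1.07

ω = 2π·84/60 = 8.796 rad/s
For an in-line slider-crank, x = r cosθ + √(L² − r² sin²θ), so v = −rω sinθ·[1 + r cosθ/√(L² − r² sin²θ)].
With r = 0.1258 m, L = 0.3947 m, θ = 94.9°: √(L² − r² sin²θ) = 0.37427 m.
v = −0.1258·8.796·0.99635·[1 + 0.1258·-0.08542/0.37427] = -1.0709 m/s.
|v| = 1.0709 m/s.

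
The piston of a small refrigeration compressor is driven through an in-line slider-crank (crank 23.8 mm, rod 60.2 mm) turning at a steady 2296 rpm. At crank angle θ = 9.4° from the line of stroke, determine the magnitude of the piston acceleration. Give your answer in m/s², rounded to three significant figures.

ω = 2π·2296/60 = 240.4 rad/s
x(θ) = r cosθ + √(L² − r² sin²θ); with ω constant, a = ω²·d²x/dθ².
d²x/dθ² = −r cosθ − r²(cos2θ)/√u − r⁴ sin²2θ/(4u^{3/2}),  u = L² − r² sin²θ = 0.00360893 m².
Substituting r = 0.0238 m, L = 0.0602 m, θ = 9.4°: d²x/dθ² = -0.032445 m.
a = ω²·d²x/dθ² = (240.4)²·(-0.032445) = -1875.6 m/s²;  |a| = 1875.6 m/s².

1880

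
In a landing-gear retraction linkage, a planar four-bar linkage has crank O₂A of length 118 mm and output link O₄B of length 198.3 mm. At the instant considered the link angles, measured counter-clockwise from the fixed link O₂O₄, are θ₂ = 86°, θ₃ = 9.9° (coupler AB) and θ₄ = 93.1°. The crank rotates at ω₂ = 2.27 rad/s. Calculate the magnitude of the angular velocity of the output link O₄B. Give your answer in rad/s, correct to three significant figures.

ω₂ = 2.27 rad/s
Differentiating the loop-closure r₂e^{iθ₂}+r₃e^{iθ₃}=r₁+r₄e^{iθ₄} gives r₂ω₂e^{iθ₂}+r₃ω₃e^{iθ₃}=r₄ω₄e^{iθ₄}.
Eliminating the other unknown: ω₄ = r₂ω₂ sin(θ₂−θ₃) / [r₄ sin(θ₄−θ₃)].
Numerator sine = +0.97072; denominator sine = +0.99297.
Result = 0.118·2.27·(+0.97072) / (0.1983·(+0.99297)) = +1.3205 rad/s; magnitude 1.3205 rad/s.

1.32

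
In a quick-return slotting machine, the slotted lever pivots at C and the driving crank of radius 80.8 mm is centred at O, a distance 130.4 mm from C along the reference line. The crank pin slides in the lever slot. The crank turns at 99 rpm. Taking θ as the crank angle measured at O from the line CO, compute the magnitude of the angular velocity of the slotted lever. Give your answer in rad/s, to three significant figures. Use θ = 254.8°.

ω = 10.37 rad/s (from 99 rpm).
Crank pin A relative to C: A = (d + r cosθ, r sinθ); lever angle φ = atan2(r sinθ, d + r cosθ).
Differentiating tanφ: φ̇ = rω(d cosθ + r)/(d² + r² + 2dr cosθ).
d² + r² + 2dr cosθ = |CA|² = 0.0180078 m²;  d cosθ + r = +0.046611 m.
|ω_lever| = |0.0808·10.37·+0.046611| / 0.0180078 = 2.1682 rad/s.

2.17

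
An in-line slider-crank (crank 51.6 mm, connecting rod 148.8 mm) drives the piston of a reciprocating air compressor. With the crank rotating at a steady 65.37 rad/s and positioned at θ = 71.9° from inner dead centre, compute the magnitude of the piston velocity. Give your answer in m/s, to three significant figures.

3.57

ω = 65.37 rad/s
For an in-line slider-crank, x = r cosθ + √(L² − r² sin²θ), so v = −rω sinθ·[1 + r cosθ/√(L² − r² sin²θ)].
With r = 0.0516 m, L = 0.1488 m, θ = 71.9°: √(L² − r² sin²θ) = 0.14048 m.
v = −0.0516·65.37·0.95052·[1 + 0.0516·0.31068/0.14048] = -3.572 m/s.
|v| = 3.572 m/s.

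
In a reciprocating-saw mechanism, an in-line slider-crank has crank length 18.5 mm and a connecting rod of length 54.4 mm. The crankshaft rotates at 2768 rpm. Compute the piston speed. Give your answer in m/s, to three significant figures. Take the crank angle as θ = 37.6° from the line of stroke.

4.17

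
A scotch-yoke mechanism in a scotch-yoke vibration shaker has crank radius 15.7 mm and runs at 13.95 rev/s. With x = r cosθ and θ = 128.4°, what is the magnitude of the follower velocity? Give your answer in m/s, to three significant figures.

ω = 87.65 rad/s (from 13.95 rev/s).
x = r cosθ ⇒ ẋ = −rω sinθ.
|v| = rω|sinθ| = 0.0157·87.65·|sin 128.4°| = 1.0784 m/s.

1.08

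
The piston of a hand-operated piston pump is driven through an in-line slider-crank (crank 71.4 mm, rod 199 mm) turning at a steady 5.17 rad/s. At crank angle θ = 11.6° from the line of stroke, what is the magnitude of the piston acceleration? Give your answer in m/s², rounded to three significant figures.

2.50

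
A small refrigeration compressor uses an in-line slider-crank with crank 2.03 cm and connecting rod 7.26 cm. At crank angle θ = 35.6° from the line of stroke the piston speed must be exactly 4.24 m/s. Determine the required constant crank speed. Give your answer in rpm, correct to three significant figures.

For an in-line slider-crank, |v_piston| = rω|sinθ|·[1 + r cosθ/√(L² − r² sin²θ)].
With r = 0.0203 m, L = 0.0726 m, θ = 35.6°: the bracketed kinematic factor |dx/dθ| = 0.01454 m.
ω = v/|dx/dθ| = 4.24/0.01454 = 291.61 rad/s.
N = 60ω/(2π) = 2784.6 rpm.

2780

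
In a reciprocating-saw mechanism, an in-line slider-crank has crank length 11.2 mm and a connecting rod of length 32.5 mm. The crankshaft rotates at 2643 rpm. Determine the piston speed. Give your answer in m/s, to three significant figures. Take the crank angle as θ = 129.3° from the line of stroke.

ω = 2π·2643/60 = 276.8 rad/s
For an in-line slider-crank, x = r cosθ + √(L² − r² sin²θ), so v = −rω sinθ·[1 + r cosθ/√(L² − r² sin²θ)].
With r = 0.0112 m, L = 0.0325 m, θ = 129.3°: √(L² − r² sin²θ) = 0.031323 m.
v = −0.0112·276.8·0.77384·[1 + 0.0112·-0.63338/0.031323] = -1.8555 m/s.
|v| = 1.8555 m/s.

1.86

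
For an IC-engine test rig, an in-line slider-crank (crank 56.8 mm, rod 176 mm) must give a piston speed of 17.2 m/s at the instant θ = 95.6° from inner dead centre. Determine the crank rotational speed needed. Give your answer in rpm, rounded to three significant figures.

For an in-line slider-crank, |v_piston| = rω|sinθ|·[1 + r cosθ/√(L² − r² sin²θ)].
With r = 0.0568 m, L = 0.176 m, θ = 95.6°: the bracketed kinematic factor |dx/dθ| = 0.054649 m.
ω = v/|dx/dθ| = 17.2/0.054649 = 314.74 rad/s.
N = 60ω/(2π) = 3005.5 rpm.

3010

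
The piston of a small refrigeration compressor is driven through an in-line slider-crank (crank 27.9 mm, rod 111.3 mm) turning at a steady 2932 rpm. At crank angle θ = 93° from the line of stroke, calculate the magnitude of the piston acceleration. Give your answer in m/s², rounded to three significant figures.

815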